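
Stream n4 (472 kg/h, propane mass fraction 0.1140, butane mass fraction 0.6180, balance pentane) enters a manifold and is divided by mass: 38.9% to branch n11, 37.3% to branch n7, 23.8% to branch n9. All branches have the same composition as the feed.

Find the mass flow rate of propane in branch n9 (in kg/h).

Branch n9 total = 0.238×472 = 112.34 kg/h.
propane in n9 = 0.114×112.34 = 12.806 kg/h.

12.81 kg/h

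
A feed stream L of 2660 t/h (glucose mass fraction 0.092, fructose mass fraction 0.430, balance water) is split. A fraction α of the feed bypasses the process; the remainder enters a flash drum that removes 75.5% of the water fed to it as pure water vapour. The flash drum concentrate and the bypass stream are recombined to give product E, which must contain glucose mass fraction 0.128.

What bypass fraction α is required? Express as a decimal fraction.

All 2660×0.092 = 244.72 t/h of glucose reaches E, so E = 244.72/0.128 = 1911.9 t/h and vapour = 748.12 t/h.
The evaporator receives (1−α)·2660 of feed at 0.478 water and removes 0.755 of that water:
0.755×0.478×(1−α)×2660 = 748.12
(1−α) = 748.12/959.97 = 0.7793;  α = 0.2207.

0.221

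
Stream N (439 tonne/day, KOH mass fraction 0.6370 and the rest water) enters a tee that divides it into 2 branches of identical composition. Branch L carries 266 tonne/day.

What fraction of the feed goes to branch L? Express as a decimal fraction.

Fraction to L = 266/439 = 0.6059.

0.606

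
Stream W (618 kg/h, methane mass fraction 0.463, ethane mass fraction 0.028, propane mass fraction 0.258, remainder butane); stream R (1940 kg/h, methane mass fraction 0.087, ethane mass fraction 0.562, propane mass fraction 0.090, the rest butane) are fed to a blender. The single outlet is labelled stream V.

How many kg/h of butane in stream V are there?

661.5 kg/h

butane out = butane in = 618×0.251 + 1940×0.261 = 661.46 kg/h.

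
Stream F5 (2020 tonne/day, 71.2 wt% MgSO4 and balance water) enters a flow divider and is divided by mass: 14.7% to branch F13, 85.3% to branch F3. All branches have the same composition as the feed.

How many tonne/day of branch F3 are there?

Branch F3 flow = 0.853×2020 = 1723.1 tonne/day.

1723 tonne/day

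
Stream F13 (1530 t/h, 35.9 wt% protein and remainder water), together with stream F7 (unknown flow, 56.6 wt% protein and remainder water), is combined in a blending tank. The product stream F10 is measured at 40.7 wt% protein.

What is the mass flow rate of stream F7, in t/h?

461.9 t/h

Let F7 be the unknown flow. Total out = 1530 + F7.
protein balance: 549.27 + 0.566·F7 = 0.407·(1530 + F7)
(0.566 − 0.407)·F7 = 0.407×1530 − 549.27 = 73.44
F7 = 73.44 / 0.159 = 461.89 t/h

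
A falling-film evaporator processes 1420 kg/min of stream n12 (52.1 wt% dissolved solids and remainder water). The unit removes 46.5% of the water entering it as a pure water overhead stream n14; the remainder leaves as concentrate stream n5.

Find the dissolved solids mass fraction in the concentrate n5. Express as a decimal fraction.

0.670

dissolved solids is not removed: 1420×0.521 = 739.82 kg/min of dissolved solids enters n5.
water entering = 1420×0.479 = 680.18 kg/min; overhead removed = 0.465×680.18 = 316.28 kg/min.
Concentrate = 1420 − 316.28 = 1103.7 kg/min.
Mass fraction = 739.82/1103.7 = 0.670.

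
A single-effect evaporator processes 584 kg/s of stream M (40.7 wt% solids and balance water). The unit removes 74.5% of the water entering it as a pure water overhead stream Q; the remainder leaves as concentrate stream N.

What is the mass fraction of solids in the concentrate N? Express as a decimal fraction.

0.729

solids is not removed: 584×0.407 = 237.69 kg/s of solids enters N.
water entering = 584×0.593 = 346.31 kg/s; overhead removed = 0.745×346.31 = 258 kg/s.
Concentrate = 584 − 258 = 326 kg/s.
Mass fraction = 237.69/326 = 0.729.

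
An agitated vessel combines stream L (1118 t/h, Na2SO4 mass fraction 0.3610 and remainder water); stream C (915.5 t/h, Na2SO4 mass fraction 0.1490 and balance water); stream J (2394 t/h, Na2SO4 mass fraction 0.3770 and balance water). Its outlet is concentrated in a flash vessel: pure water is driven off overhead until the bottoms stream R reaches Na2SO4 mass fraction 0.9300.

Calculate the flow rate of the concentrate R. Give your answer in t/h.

1551 t/h

Na2SO4 entering = 1118×0.361 + 915.5×0.149 + 2394×0.377 = 1442.5 t/h.
All Na2SO4 reports to R, so R = 1442.5/0.930 = 1551.1 t/h.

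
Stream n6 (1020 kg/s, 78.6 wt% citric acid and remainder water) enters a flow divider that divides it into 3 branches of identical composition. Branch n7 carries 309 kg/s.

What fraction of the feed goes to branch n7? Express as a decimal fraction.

0.303

Fraction to n7 = 309/1020 = 0.3029.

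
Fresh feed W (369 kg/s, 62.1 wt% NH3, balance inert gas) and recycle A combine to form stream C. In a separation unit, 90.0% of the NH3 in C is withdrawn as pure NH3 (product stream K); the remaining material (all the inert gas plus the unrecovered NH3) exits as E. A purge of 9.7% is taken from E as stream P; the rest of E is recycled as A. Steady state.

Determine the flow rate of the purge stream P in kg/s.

142.3 kg/s

inert gas enters only via W and leaves only via the purge: 369×0.379 = 0.097×(inert gas in E), and the separation unit passes all inert gas, so inert gas in C = inert gas in E = 1441.8 kg/s.
NH3 in C: m_A = 369×0.621 + (1−0.097)·(1−0.900)·m_A, so m_A = 229.15/0.9097 = 251.9 kg/s.
E = (1−0.900)×251.9 + 1441.8 = 1467 kg/s.
Purge P = 0.097×1467 = 142.29 kg/s.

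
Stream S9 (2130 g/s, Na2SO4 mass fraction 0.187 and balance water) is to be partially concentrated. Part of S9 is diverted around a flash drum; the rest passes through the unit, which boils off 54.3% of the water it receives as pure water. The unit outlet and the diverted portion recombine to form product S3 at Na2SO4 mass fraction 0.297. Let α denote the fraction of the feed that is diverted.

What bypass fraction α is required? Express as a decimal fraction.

0.161

All 2130×0.187 = 398.31 g/s of Na2SO4 reaches S3, so S3 = 398.31/0.297 = 1341.1 g/s and vapour = 788.89 g/s.
The evaporator receives (1−α)·2130 of feed at 0.813 water and removes 0.543 of that water:
0.543×0.813×(1−α)×2130 = 788.89
(1−α) = 788.89/940.31 = 0.8390;  α = 0.1610.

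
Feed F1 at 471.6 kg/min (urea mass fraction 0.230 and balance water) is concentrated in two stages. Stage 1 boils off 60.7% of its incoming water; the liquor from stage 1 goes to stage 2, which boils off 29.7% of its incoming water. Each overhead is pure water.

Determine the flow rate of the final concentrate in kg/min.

208.8 kg/min

water in feed = 471.6×0.770 = 363.13 kg/min.
After stage 1: water left = (1−0.607)×363.13 = 142.71; stream total = 251.18 kg/min.
After stage 2: water left = (1−0.297)×142.71 = 100.33; final concentrate = 208.79 kg/min.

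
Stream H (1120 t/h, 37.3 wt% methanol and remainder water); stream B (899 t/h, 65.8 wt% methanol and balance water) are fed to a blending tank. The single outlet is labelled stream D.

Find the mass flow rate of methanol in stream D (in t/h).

1009 t/h

methanol out = methanol in = 1120×0.373 + 899×0.658 = 1009.3 t/h.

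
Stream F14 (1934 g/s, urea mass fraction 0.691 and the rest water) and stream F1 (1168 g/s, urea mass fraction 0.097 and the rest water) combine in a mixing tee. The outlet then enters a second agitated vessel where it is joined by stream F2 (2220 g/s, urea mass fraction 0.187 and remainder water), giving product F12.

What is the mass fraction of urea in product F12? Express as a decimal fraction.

0.350

Overall, product flow = 5322 g/s.
urea in = 1934×0.691 + 1168×0.097 + 2220×0.187 = 1864.8 g/s.
urea fraction in F12 = 0.350.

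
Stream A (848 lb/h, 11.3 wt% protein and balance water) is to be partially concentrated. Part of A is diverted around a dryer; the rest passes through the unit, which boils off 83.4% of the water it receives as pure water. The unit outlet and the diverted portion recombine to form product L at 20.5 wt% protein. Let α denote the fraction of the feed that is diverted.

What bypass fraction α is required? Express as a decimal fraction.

0.393

All 848×0.113 = 95.824 lb/h of protein reaches L, so L = 95.824/0.205 = 467.43 lb/h and vapour = 380.57 lb/h.
The evaporator receives (1−α)·848 of feed at 0.887 water and removes 0.834 of that water:
0.834×0.887×(1−α)×848 = 380.57
(1−α) = 380.57/627.31 = 0.6067;  α = 0.3933.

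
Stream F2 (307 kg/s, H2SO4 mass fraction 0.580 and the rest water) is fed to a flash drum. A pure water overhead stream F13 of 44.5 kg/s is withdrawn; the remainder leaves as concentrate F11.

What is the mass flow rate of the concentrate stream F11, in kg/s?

Concentrate = 307 − 44.5 = 262.5 kg/s.

262.5 kg/s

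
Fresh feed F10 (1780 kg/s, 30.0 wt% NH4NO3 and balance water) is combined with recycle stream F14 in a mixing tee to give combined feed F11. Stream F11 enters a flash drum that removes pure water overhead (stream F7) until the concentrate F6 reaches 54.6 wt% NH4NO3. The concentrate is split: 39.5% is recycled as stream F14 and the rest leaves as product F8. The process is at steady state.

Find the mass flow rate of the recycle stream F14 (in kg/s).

Overall NH4NO3 balance (none leaves overhead): NH4NO3 in fresh feed = NH4NO3 in product, i.e. 1780×0.300 = (1−0.395)·F6·0.546.
F6 = 534/(0.546×0.605) = 1616.6 kg/s.
Recycle F14 = 0.395×1616.6 = 638.54 kg/s.

638.5 kg/s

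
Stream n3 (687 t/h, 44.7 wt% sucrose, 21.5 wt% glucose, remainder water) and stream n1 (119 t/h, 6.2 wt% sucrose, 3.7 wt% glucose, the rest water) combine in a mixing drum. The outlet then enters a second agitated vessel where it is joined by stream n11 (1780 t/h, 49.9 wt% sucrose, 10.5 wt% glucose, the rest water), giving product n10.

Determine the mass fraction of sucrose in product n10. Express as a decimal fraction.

0.4651

Overall, product flow = 2586 t/h.
sucrose in = 687×0.447 + 119×0.062 + 1780×0.499 = 1202.7 t/h.
sucrose fraction in n10 = 0.4651.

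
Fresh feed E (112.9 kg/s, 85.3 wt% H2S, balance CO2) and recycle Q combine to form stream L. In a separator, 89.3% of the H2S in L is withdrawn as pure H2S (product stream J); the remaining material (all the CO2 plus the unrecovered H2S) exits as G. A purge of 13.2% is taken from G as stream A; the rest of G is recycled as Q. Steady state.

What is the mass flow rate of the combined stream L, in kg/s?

CO2 enters only via E and leaves only via the purge: 112.9×0.147 = 0.132×(CO2 in G), and the separator passes all CO2, so CO2 in L = CO2 in G = 125.73 kg/s.
H2S in L: m_A = 112.9×0.853 + (1−0.132)·(1−0.893)·m_A, so m_A = 96.304/0.9071 = 106.16 kg/s.
L = 106.16 + 125.73 = 231.89 kg/s.

231.9 kg/s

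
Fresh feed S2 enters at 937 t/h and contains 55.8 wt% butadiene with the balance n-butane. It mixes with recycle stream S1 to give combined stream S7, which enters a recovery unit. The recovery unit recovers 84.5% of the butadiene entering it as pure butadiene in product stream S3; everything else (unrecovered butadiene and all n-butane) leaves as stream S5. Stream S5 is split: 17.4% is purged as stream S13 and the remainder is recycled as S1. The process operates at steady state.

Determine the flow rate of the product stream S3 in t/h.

butadiene in S7: m_A = 937×0.558 + (1−0.174)·(1−0.845)·m_A, so m_A = 522.85/0.8720 = 599.61 t/h.
Product S3 = 0.845×599.61 = 506.67 t/h.

506.7 t/h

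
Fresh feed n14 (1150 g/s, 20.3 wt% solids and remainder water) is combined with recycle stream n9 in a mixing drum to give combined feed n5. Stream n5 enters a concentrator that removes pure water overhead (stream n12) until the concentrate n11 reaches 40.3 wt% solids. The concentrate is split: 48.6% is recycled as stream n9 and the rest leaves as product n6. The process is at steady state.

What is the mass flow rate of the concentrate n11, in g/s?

1127 g/s

Overall solids balance (none leaves overhead): solids in fresh feed = solids in product, i.e. 1150×0.203 = (1−0.486)·n11·0.403.
n11 = 233.45/(0.403×0.514) = 1127 g/s.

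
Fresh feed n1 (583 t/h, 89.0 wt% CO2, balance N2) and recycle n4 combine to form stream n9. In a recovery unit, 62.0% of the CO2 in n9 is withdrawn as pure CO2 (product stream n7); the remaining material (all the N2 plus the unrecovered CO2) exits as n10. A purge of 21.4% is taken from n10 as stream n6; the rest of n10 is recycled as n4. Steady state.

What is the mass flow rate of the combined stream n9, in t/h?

1040 t/h

N2 enters only via n1 and leaves only via the purge: 583×0.110 = 0.214×(N2 in n10), and the recovery unit passes all N2, so N2 in n9 = N2 in n10 = 299.67 t/h.
CO2 in n9: m_A = 583×0.890 + (1−0.214)·(1−0.620)·m_A, so m_A = 518.87/0.7013 = 739.85 t/h.
n9 = 739.85 + 299.67 = 1039.5 t/h.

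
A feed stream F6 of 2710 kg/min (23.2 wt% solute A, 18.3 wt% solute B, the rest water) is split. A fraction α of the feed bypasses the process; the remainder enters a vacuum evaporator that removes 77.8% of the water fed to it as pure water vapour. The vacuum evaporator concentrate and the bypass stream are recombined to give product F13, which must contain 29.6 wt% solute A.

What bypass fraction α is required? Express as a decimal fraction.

0.525

All 2710×0.232 = 628.72 kg/min of solute A reaches F13, so F13 = 628.72/0.296 = 2124.1 kg/min and vapour = 585.95 kg/min.
The evaporator receives (1−α)·2710 of feed at 0.585 water and removes 0.778 of that water:
0.778×0.585×(1−α)×2710 = 585.95
(1−α) = 585.95/1233.4 = 0.4751;  α = 0.5249.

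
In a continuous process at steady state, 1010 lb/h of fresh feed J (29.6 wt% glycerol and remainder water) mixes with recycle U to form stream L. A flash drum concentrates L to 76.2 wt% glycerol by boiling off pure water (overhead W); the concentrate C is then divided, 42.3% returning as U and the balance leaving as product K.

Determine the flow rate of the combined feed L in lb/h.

1298 lb/h

Overall glycerol balance (none leaves overhead): glycerol in fresh feed = glycerol in product, i.e. 1010×0.296 = (1−0.423)·C·0.762.
C = 298.96/(0.762×0.577) = 679.96 lb/h.
Recycle U = 0.423×679.96 = 287.62 lb/h.
Combined feed L = 1010 + 287.62 = 1297.6 lb/h.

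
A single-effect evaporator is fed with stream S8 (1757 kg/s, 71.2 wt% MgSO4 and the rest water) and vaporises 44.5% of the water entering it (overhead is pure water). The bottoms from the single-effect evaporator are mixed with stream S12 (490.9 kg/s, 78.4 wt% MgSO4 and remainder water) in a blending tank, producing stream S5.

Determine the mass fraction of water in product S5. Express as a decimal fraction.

Vapour removed = 0.445×0.288×1757 = 225.18 kg/s; concentrate = 1531.8 kg/s.
water reaching the mixer = 280.84 (from concentrate) + 490.9×0.216 = 386.87 kg/s.
Product flow = 1531.8 + 490.9 = 2022.7 kg/s; water fraction = 0.191.

0.191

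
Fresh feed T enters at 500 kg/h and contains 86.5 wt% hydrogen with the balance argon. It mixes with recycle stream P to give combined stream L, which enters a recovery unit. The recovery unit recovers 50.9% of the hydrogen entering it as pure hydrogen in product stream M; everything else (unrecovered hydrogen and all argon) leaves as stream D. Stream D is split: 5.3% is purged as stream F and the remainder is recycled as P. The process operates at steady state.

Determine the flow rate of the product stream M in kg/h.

411.5 kg/h

hydrogen in L: m_A = 500×0.865 + (1−0.053)·(1−0.509)·m_A, so m_A = 432.5/0.5350 = 808.38 kg/h.
Product M = 0.509×808.38 = 411.46 kg/h.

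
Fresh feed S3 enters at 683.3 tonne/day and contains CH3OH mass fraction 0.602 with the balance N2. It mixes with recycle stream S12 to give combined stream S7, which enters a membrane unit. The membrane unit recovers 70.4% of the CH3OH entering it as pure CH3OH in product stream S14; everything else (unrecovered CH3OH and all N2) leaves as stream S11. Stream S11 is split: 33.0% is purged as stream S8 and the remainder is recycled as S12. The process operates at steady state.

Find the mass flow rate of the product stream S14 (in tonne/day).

CH3OH in S7: m_A = 683.3×0.602 + (1−0.330)·(1−0.704)·m_A, so m_A = 411.35/0.8017 = 513.11 tonne/day.
Product S14 = 0.704×513.11 = 361.23 tonne/day.

361.2 tonne/day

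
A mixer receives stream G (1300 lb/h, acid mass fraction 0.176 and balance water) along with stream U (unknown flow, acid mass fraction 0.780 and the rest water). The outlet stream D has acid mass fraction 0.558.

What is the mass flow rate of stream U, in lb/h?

2237 lb/h

Let U be the unknown flow. Total out = 1300 + U.
acid balance: 228.8 + 0.780·U = 0.558·(1300 + U)
(0.780 − 0.558)·U = 0.558×1300 − 228.8 = 496.6
U = 496.6 / 0.222 = 2236.9 lb/h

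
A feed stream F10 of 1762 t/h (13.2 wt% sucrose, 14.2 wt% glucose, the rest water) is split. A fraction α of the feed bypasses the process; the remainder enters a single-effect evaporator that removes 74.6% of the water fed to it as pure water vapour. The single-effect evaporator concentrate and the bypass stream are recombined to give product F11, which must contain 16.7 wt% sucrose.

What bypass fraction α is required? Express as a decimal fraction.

All 1762×0.132 = 232.58 t/h of sucrose reaches F11, so F11 = 232.58/0.167 = 1392.7 t/h and vapour = 369.28 t/h.
The evaporator receives (1−α)·1762 of feed at 0.726 water and removes 0.746 of that water:
0.746×0.726×(1−α)×1762 = 369.28
(1−α) = 369.28/954.29 = 0.3870;  α = 0.6130.

0.613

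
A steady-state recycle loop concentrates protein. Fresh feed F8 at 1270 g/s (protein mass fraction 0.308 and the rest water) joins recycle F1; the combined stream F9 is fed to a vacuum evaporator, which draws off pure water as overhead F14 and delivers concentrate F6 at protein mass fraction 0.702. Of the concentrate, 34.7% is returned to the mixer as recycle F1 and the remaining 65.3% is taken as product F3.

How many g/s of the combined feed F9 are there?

1566 g/s

Overall protein balance (none leaves overhead): protein in fresh feed = protein in product, i.e. 1270×0.308 = (1−0.347)·F6·0.702.
F6 = 391.16/(0.702×0.653) = 853.3 g/s.
Recycle F1 = 0.347×853.3 = 296.1 g/s.
Combined feed F9 = 1270 + 296.1 = 1566.1 g/s.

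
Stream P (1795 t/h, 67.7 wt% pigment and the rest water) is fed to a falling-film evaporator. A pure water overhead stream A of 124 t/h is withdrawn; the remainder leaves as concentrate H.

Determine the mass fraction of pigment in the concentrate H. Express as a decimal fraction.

pigment is not removed: 1795×0.677 = 1215.2 t/h of pigment enters H.
Concentrate = 1795 − 124 = 1671 t/h.
Mass fraction = 1215.2/1671 = 0.727.

0.727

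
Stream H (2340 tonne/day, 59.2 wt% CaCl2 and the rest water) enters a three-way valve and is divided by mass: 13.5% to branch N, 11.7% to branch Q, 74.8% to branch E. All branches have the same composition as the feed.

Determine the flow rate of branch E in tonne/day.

Branch E flow = 0.748×2340 = 1750.3 tonne/day.

1750 tonne/day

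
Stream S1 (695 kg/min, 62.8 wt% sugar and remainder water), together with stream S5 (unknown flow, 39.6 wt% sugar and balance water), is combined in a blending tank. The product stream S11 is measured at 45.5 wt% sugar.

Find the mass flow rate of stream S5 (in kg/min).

Let S5 be the unknown flow. Total out = 695 + S5.
sugar balance: 436.46 + 0.396·S5 = 0.455·(695 + S5)
(0.396 − 0.455)·S5 = 0.455×695 − 436.46 = -120.23
S5 = -120.23 / -0.059 = 2037.9 kg/min

2038 kg/min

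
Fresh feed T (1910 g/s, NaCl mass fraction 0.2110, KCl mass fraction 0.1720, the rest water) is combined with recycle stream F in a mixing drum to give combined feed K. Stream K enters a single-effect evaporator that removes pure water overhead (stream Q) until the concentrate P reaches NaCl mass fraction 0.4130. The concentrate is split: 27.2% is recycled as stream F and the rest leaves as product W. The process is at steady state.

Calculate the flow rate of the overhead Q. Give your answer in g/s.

934.2 g/s

Overall NaCl balance (none leaves overhead): NaCl in fresh feed = NaCl in product, i.e. 1910×0.211 = (1−0.272)·P·0.413.
P = 403.01/(0.413×0.728) = 1340.4 g/s.
Recycle F = 0.272×1340.4 = 364.59 g/s.
Combined feed K = 1910 + 364.59 = 2274.6 g/s.
Overhead Q = K − P = 2274.6 − 1340.4 = 934.19 g/s.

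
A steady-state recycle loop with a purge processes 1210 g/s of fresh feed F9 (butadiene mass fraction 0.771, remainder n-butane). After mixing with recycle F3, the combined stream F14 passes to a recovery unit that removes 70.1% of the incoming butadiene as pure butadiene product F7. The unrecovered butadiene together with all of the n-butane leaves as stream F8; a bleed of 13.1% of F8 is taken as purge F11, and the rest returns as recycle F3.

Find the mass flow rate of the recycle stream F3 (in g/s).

2166 g/s

n-butane enters only via F9 and leaves only via the purge: 1210×0.229 = 0.131×(n-butane in F8), and the recovery unit passes all n-butane, so n-butane in F14 = n-butane in F8 = 2115.2 g/s.
butadiene in F14: m_A = 1210×0.771 + (1−0.131)·(1−0.701)·m_A, so m_A = 932.91/0.7402 = 1260.4 g/s.
F8 = (1−0.701)×1260.4 + 2115.2 = 2492.1 g/s.
Recycle F3 = (1−0.131)×2492.1 = 2165.6 g/s.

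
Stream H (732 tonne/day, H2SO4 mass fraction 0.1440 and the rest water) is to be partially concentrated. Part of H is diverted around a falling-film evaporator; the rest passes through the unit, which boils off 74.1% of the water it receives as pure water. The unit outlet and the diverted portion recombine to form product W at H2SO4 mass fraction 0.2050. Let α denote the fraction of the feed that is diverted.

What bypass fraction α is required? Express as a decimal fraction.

All 732×0.144 = 105.41 tonne/day of H2SO4 reaches W, so W = 105.41/0.205 = 514.19 tonne/day and vapour = 217.81 tonne/day.
The evaporator receives (1−α)·732 of feed at 0.856 water and removes 0.741 of that water:
0.741×0.856×(1−α)×732 = 217.81
(1−α) = 217.81/464.3 = 0.4691;  α = 0.5309.

0.531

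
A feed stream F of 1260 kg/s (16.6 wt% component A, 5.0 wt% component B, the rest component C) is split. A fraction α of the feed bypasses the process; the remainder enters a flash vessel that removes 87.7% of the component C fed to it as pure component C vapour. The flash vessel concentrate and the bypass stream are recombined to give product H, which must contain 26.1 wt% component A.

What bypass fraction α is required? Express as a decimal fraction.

0.471

All 1260×0.166 = 209.16 kg/s of component A reaches H, so H = 209.16/0.261 = 801.38 kg/s and vapour = 458.62 kg/s.
The evaporator receives (1−α)·1260 of feed at 0.784 component C and removes 0.877 of that component C:
0.877×0.784×(1−α)×1260 = 458.62
(1−α) = 458.62/866.34 = 0.5294;  α = 0.4706.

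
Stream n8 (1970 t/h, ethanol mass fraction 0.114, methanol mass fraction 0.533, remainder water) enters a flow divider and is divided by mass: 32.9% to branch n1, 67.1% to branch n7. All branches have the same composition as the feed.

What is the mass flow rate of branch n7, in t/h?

1322 t/h

Branch n7 flow = 0.671×1970 = 1321.9 t/h.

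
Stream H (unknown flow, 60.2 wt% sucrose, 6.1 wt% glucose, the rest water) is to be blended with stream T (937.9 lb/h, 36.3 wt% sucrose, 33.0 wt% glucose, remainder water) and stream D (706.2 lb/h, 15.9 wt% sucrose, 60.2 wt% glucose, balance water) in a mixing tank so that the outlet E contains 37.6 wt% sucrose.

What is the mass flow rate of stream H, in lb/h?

732 lb/h

Let H be the unknown flow. Total out = 1644.1 + H.
sucrose balance: 452.74 + 0.602·H = 0.376·(1644.1 + H)
(0.602 − 0.376)·H = 0.376×1644.1 − 452.74 = 165.44
H = 165.44 / 0.226 = 732.03 lb/h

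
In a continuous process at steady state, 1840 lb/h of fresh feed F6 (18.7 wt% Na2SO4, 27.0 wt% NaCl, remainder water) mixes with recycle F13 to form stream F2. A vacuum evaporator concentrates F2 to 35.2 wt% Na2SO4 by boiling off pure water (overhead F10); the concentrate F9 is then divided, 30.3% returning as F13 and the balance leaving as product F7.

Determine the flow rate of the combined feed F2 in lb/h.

Overall Na2SO4 balance (none leaves overhead): Na2SO4 in fresh feed = Na2SO4 in product, i.e. 1840×0.187 = (1−0.303)·F9·0.352.
F9 = 344.08/(0.352×0.697) = 1402.4 lb/h.
Recycle F13 = 0.303×1402.4 = 424.94 lb/h.
Combined feed F2 = 1840 + 424.94 = 2264.9 lb/h.

2265 lb/h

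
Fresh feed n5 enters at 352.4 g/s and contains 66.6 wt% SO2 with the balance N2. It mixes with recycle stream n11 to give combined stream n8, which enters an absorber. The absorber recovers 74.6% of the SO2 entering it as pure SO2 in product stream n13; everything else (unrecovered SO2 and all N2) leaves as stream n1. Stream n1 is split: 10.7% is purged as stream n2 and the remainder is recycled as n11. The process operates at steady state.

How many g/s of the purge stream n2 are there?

126 g/s

N2 enters only via n5 and leaves only via the purge: 352.4×0.334 = 0.107×(N2 in n1), and the absorber passes all N2, so N2 in n8 = N2 in n1 = 1100 g/s.
SO2 in n8: m_A = 352.4×0.666 + (1−0.107)·(1−0.746)·m_A, so m_A = 234.7/0.7732 = 303.55 g/s.
n1 = (1−0.746)×303.55 + 1100 = 1177.1 g/s.
Purge n2 = 0.107×1177.1 = 125.95 g/s.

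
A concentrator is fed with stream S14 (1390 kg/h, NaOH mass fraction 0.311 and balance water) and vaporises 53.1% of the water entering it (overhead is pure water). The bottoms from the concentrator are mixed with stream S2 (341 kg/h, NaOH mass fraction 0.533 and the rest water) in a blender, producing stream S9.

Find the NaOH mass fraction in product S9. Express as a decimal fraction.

Vapour removed = 0.531×0.689×1390 = 508.54 kg/h; concentrate = 881.46 kg/h.
NaOH reaching the mixer = 432.29 (from concentrate) + 341×0.533 = 614.04 kg/h.
Product flow = 881.46 + 341 = 1222.5 kg/h; NaOH fraction = 0.502.

0.502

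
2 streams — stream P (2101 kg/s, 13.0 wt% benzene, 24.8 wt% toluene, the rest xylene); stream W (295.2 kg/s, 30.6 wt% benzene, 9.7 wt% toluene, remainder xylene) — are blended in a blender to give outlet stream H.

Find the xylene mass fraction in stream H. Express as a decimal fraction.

Total flow out = 2101 + 295.2 = 2396.2 kg/s.
xylene in = 2101×0.622 + 295.2×0.597 = 1483.1 kg/s.
xylene mass fraction in H = 1483.1/2396.2 = 0.619.

0.619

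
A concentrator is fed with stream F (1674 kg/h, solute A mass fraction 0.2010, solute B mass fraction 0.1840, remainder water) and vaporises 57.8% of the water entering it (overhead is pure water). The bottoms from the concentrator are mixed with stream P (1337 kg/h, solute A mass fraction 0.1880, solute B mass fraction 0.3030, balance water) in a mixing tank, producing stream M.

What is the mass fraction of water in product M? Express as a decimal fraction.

Vapour removed = 0.578×0.615×1674 = 595.06 kg/h; concentrate = 1078.9 kg/h.
water reaching the mixer = 434.45 (from concentrate) + 1337×0.509 = 1115 kg/h.
Product flow = 1078.9 + 1337 = 2415.9 kg/h; water fraction = 0.4615.

0.4615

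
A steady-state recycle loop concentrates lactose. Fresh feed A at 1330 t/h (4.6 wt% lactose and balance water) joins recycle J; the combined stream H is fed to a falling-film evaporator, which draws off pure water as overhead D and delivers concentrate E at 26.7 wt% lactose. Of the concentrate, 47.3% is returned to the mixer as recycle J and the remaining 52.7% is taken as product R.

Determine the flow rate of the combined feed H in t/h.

1536 t/h

Overall lactose balance (none leaves overhead): lactose in fresh feed = lactose in product, i.e. 1330×0.046 = (1−0.473)·E·0.267.
E = 61.18/(0.267×0.527) = 434.8 t/h.
Recycle J = 0.473×434.8 = 205.66 t/h.
Combined feed H = 1330 + 205.66 = 1535.7 t/h.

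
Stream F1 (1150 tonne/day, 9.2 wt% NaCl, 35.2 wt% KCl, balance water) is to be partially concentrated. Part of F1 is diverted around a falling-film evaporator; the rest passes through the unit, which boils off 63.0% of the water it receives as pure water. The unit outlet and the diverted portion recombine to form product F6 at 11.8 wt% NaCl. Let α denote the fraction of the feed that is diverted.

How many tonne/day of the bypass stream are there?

All 1150×0.092 = 105.8 tonne/day of NaCl reaches F6, so F6 = 105.8/0.118 = 896.61 tonne/day and vapour = 253.39 tonne/day.
The evaporator receives (1−α)·1150 of feed at 0.556 water and removes 0.630 of that water:
0.630×0.556×(1−α)×1150 = 253.39
(1−α) = 253.39/402.82 = 0.6290;  α = 0.3710.
Bypass flow = 0.3710×1150 = 426.61 tonne/day.

426.6 tonne/day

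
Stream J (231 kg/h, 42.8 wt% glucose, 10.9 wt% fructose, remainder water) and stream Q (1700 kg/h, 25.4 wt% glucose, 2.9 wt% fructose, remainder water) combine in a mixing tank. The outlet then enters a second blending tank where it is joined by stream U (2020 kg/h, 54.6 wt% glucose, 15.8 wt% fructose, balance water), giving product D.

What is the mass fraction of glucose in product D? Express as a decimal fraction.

Overall, product flow = 3951 kg/h.
glucose in = 231×0.428 + 1700×0.254 + 2020×0.546 = 1633.6 kg/h.
glucose fraction in D = 0.413.

0.413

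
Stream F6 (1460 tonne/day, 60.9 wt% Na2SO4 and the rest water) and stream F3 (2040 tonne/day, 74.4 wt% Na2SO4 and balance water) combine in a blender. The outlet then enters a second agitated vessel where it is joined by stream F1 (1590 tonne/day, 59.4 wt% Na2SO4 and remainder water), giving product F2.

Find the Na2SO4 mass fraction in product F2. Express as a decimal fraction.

Overall, product flow = 5090 tonne/day.
Na2SO4 in = 1460×0.609 + 2040×0.744 + 1590×0.594 = 3351.4 tonne/day.
Na2SO4 fraction in F2 = 0.658.

0.658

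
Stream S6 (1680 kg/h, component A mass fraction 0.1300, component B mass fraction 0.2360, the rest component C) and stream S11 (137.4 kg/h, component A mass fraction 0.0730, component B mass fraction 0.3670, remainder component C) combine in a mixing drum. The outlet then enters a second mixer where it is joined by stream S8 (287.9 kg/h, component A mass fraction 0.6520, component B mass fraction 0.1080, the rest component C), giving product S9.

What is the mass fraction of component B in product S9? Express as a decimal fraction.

Overall, product flow = 2105.3 kg/h.
component B in = 1680×0.236 + 137.4×0.367 + 287.9×0.108 = 478 kg/h.
component B fraction in S9 = 0.2270.

0.2270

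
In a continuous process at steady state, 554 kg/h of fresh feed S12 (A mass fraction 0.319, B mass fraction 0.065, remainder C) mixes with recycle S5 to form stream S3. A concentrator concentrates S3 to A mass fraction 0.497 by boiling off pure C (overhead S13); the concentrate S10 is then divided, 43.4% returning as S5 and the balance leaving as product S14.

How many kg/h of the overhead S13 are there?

198.4 kg/h

Overall A balance (none leaves overhead): A in fresh feed = A in product, i.e. 554×0.319 = (1−0.434)·S10·0.497.
S10 = 176.73/(0.497×0.566) = 628.24 kg/h.
Recycle S5 = 0.434×628.24 = 272.66 kg/h.
Combined feed S3 = 554 + 272.66 = 826.66 kg/h.
Overhead S13 = S3 − S10 = 826.66 − 628.24 = 198.41 kg/h.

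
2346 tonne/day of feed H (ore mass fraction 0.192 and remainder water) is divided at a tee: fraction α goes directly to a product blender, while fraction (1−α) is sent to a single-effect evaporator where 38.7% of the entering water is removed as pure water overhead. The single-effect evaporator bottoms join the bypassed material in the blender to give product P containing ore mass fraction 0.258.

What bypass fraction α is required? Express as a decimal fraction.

All 2346×0.192 = 450.43 tonne/day of ore reaches P, so P = 450.43/0.258 = 1745.9 tonne/day and vapour = 600.14 tonne/day.
The evaporator receives (1−α)·2346 of feed at 0.808 water and removes 0.387 of that water:
0.387×0.808×(1−α)×2346 = 600.14
(1−α) = 600.14/733.58 = 0.8181;  α = 0.1819.

0.182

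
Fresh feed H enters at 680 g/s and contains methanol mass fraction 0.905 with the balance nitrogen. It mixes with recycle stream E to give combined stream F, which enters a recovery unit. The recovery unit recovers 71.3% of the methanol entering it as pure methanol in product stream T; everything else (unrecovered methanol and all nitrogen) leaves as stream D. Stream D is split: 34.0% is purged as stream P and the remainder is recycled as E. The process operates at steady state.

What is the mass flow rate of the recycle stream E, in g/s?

269.2 g/s

nitrogen enters only via H and leaves only via the purge: 680×0.095 = 0.340×(nitrogen in D), and the recovery unit passes all nitrogen, so nitrogen in F = nitrogen in D = 190 g/s.
methanol in F: m_A = 680×0.905 + (1−0.340)·(1−0.713)·m_A, so m_A = 615.4/0.8106 = 759.21 g/s.
D = (1−0.713)×759.21 + 190 = 407.89 g/s.
Recycle E = (1−0.340)×407.89 = 269.21 g/s.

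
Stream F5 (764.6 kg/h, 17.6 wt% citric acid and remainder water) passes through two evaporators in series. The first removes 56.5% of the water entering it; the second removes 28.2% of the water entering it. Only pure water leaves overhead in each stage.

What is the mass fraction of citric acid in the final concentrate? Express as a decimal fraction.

water in feed = 764.6×0.824 = 630.03 kg/h.
After stage 1: water left = (1−0.565)×630.03 = 274.06; stream total = 408.63 kg/h.
After stage 2: water left = (1−0.282)×274.06 = 196.78; final concentrate = 331.35 kg/h.
citric acid fraction = 134.57/331.35 = 0.406.

0.406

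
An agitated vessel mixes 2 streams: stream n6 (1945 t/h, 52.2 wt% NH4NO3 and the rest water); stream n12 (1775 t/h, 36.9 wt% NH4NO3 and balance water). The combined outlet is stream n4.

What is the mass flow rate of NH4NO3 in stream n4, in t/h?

1670 t/h

NH4NO3 out = NH4NO3 in = 1945×0.522 + 1775×0.369 = 1670.3 t/h.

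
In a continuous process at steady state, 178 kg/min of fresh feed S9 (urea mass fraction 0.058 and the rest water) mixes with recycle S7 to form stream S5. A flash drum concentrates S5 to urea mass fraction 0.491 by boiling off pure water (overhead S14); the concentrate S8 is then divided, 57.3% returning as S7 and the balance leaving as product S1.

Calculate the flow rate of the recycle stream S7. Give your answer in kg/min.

Overall urea balance (none leaves overhead): urea in fresh feed = urea in product, i.e. 178×0.058 = (1−0.573)·S8·0.491.
S8 = 10.324/(0.491×0.427) = 49.242 kg/min.
Recycle S7 = 0.573×49.242 = 28.216 kg/min.

28.22 kg/min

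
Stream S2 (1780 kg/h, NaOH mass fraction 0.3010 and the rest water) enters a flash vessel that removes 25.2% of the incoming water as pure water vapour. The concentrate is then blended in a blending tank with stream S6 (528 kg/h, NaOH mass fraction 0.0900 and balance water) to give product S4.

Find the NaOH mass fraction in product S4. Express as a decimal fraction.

Vapour removed = 0.252×0.699×1780 = 313.54 kg/h; concentrate = 1466.5 kg/h.
NaOH reaching the mixer = 535.78 (from concentrate) + 528×0.090 = 583.3 kg/h.
Product flow = 1466.5 + 528 = 1994.5 kg/h; NaOH fraction = 0.2925.

0.2925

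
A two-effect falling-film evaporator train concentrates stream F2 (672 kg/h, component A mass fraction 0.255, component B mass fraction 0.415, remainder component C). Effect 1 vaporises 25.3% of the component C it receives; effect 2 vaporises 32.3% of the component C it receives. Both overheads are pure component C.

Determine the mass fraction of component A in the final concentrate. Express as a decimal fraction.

0.305

component C in feed = 672×0.330 = 221.76 kg/h.
After stage 1: component C left = (1−0.253)×221.76 = 165.65; stream total = 615.89 kg/h.
After stage 2: component C left = (1−0.323)×165.65 = 112.15; final concentrate = 562.39 kg/h.
component A fraction = 171.36/562.39 = 0.305.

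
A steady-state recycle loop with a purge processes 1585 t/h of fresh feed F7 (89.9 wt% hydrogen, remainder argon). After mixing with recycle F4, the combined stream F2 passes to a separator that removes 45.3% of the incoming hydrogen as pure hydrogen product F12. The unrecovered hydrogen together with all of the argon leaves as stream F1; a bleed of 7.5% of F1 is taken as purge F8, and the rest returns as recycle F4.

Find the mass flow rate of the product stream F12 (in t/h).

1307 t/h

hydrogen in F2: m_A = 1585×0.899 + (1−0.075)·(1−0.453)·m_A, so m_A = 1424.9/0.4940 = 2884.3 t/h.
Product F12 = 0.453×2884.3 = 1306.6 t/h.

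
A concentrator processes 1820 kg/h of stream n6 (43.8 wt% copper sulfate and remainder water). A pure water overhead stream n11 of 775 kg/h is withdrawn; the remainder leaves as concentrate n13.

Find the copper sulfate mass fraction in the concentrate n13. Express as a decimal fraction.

0.763

copper sulfate is not removed: 1820×0.438 = 797.16 kg/h of copper sulfate enters n13.
Concentrate = 1820 − 775 = 1045 kg/h.
Mass fraction = 797.16/1045 = 0.763.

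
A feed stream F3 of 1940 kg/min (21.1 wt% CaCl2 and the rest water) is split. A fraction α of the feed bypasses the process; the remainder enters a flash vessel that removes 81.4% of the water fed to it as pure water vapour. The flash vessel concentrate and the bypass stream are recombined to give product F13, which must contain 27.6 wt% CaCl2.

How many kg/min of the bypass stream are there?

All 1940×0.211 = 409.34 kg/min of CaCl2 reaches F13, so F13 = 409.34/0.276 = 1483.1 kg/min and vapour = 456.88 kg/min.
The evaporator receives (1−α)·1940 of feed at 0.789 water and removes 0.814 of that water:
0.814×0.789×(1−α)×1940 = 456.88
(1−α) = 456.88/1246 = 0.3667;  α = 0.6333.
Bypass flow = 0.6333×1940 = 1228.6 kg/min.

1229 kg/min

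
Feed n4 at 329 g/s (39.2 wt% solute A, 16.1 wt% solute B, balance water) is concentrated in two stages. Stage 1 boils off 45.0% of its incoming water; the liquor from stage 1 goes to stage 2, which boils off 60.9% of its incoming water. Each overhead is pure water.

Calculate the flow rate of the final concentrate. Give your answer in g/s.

water in feed = 329×0.447 = 147.06 g/s.
After stage 1: water left = (1−0.450)×147.06 = 80.885; stream total = 262.82 g/s.
After stage 2: water left = (1−0.609)×80.885 = 31.626; final concentrate = 213.56 g/s.

213.6 g/s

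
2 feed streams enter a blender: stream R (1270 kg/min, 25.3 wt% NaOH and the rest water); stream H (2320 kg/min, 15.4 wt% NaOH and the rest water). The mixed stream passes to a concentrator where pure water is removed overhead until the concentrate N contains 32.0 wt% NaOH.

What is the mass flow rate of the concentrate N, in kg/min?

2121 kg/min

NaOH entering = 1270×0.253 + 2320×0.154 = 678.59 kg/min.
All NaOH reports to N, so N = 678.59/0.320 = 2120.6 kg/min.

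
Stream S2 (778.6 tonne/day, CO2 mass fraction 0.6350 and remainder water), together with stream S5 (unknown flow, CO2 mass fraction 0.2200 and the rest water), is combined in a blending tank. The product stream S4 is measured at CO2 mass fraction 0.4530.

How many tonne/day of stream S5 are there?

608.2 tonne/day

Let S5 be the unknown flow. Total out = 778.6 + S5.
CO2 balance: 494.41 + 0.220·S5 = 0.453·(778.6 + S5)
(0.220 − 0.453)·S5 = 0.453×778.6 − 494.41 = -141.71
S5 = -141.71 / -0.233 = 608.18 tonne/day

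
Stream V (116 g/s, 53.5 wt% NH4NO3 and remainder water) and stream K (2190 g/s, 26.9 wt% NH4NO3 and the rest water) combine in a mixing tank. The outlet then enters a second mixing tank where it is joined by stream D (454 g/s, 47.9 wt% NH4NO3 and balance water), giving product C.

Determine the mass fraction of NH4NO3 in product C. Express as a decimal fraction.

Overall, product flow = 2760 g/s.
NH4NO3 in = 116×0.535 + 2190×0.269 + 454×0.479 = 868.64 g/s.
NH4NO3 fraction in C = 0.315.

0.315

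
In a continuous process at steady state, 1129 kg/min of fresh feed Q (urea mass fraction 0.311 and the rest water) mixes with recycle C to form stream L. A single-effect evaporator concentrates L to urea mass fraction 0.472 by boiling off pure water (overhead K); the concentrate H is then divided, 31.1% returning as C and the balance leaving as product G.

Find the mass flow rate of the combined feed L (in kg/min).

Overall urea balance (none leaves overhead): urea in fresh feed = urea in product, i.e. 1129×0.311 = (1−0.311)·H·0.472.
H = 351.12/(0.472×0.689) = 1079.7 kg/min.
Recycle C = 0.311×1079.7 = 335.78 kg/min.
Combined feed L = 1129 + 335.78 = 1464.8 kg/min.

1465 kg/min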